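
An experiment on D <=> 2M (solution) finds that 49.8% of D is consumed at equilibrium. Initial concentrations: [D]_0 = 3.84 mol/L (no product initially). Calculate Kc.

Kc = 7.59 mol/L

Let X = conversion of D.
Concentrations: [D] = 3.84 − 3.84X; [M] = 7.68X.
At X = 0.498: [D] = 1.93, [M] = 3.82.
Kc = [M]^2 / ([D]) = 7.59 mol/L.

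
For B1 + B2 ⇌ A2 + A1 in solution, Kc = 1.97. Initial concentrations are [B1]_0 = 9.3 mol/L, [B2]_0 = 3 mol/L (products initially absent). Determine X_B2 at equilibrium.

Let X = conversion of B2; extent ξ = 3·X mol/L.
Concentrations: [B1] = 9.3 − 3X; [B2] = 3 − 3X; [A2] = 3X; [A1] = 3X.
Kc = [A2] [A1] / ([B1] [B2]).
Setting equal to 1.97 and solving for X on (0,1) gives X = 0.841.

X = 0.841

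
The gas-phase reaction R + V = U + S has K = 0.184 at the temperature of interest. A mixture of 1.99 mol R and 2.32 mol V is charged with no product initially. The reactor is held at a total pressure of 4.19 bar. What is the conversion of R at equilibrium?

X = 0.324

Let X = conversion of R (basis 1.99 mol R); extent of reaction ξ = 1.99X.
Mole table: n_R = 1.99 − 1.99X; n_V = 2.32 − 1.99X; n_U = 1.99X; n_S = 1.99X.
Total moles n_T = 4.31 (Δν = 0, constant).
y_i = n_i/n_T, p_i = y_i·P. K = p_U p_S / (p_R p_V).
This yields a degree-2 equation in X; solving on (0,1), X = 0.324.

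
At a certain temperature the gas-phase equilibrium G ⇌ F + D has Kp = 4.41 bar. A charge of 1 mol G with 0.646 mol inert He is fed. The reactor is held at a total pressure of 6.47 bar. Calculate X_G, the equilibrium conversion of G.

X = 0.696

Basis: 1 mol G initially; let X = conversion of G. Extent ξ = X.
Mole table: n_G = 1 − X; n_F = X; n_D = X; n_I = 0.646 (inert).
Summing: n_T = 1.65 + X.
With p_i = (n_i/n_T)P, Kp = p_F p_D / (p_G).
This yields a degree-2 equation in X; solving on (0,1), X = 0.696.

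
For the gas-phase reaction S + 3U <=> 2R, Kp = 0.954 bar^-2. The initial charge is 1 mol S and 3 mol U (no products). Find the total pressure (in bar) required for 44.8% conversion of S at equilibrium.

P = 1.8 bar

Basis: 1 mol S initially; let X = conversion of S. Extent ξ = X.
Species balance: n_S = 1 − X; n_U = 3 − 3X; n_R = 2X.
n_T = Σnᵢ = 4 − 2X.
Kp = p_R^2 / (p_S p_U^3) with p_i = (n_i/n_T)·P.
At X = 0.448: the mole-fraction product g(X) = Π y_i^ν_i = 3.086. Since Kp = g(X)·P^{-2}, P = (g/Kp)^(1/2) = (3.086/0.954)^(1/2) = 1.8 bar.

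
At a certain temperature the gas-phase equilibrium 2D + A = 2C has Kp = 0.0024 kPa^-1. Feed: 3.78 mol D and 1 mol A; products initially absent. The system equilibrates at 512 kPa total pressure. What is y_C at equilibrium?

Let X = conversion of A (basis 1 mol A); extent of reaction ξ = X.
Mole table: n_D = 3.78 − 2X; n_A = 1 − X; n_C = 2X.
Total moles n_T = 4.78 − X.
With p_i = (n_i/n_T)P, Kp = p_C^2 / (p_D^2 p_A).
This yields a degree-3 equation in X; solving on (0,1), X = 0.514.
Then n_C = 1.03, n_T = 4.27, so y_C = 0.241.

y_C = 0.241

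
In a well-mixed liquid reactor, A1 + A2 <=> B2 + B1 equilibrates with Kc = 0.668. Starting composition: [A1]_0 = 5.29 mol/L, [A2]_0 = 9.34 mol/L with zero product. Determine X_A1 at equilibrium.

X = 0.578

Let X = conversion of A1; extent ξ = 5.29·X mol/L.
Concentrations: [A1] = 5.29 − 5.29X; [A2] = 9.34 − 5.29X; [B2] = 5.29X; [B1] = 5.29X.
Kc = [B2] [B1] / ([A1] [A2]).
Setting equal to 0.668 and solving for X on (0,1) gives X = 0.578.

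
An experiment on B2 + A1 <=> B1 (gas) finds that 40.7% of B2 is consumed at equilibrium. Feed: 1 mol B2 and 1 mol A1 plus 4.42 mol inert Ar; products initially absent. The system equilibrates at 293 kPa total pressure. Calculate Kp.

Kp = 0.0238 kPa^-1

Take 1 mol B2 as basis and let X be its fractional conversion, so ξ = X.
Species balance: n_B2 = 1 − X; n_A1 = 1 − X; n_B1 = X; n_I = 4.42 (inert).
Total moles n_T = 6.42 − X.
At X = 0.407: n_B2 = 0.593, n_A1 = 0.593, n_B1 = 0.407, n_T = 6.01.
p_i = (n_i/n_T)·P. Kp = p_B1 / (p_B2 p_A1) = 0.0238 kPa^-1.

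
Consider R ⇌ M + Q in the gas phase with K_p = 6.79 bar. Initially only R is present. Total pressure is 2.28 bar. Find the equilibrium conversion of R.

Let X = conversion of R (basis 1 mol R); extent of reaction ξ = X.
Mole table: n_R = 1 − X; n_M = X; n_Q = X.
Total moles n_T = 1 + X.
y_i = n_i/n_T, p_i = y_i·P. K_p = p_M p_Q / (p_R).
This yields a degree-2 equation in X; solving on (0,1), X = 0.865.

X = 0.865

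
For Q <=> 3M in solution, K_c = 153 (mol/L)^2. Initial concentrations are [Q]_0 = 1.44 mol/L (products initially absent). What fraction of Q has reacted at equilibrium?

X = 0.807

Let X = conversion of Q; extent ξ = 1.44·X mol/L.
Concentrations: [Q] = 1.44 − 1.44X; [M] = 4.32X.
K_c = [M]^3 / ([Q]).
Solving K_c = 153 for X ∈ (0,1): X = 0.807.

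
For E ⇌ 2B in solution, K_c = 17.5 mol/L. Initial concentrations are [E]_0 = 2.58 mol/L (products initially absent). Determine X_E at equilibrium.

X = 0.706

Let X = conversion of E; extent ξ = 2.58·X mol/L.
Concentrations: [E] = 2.58 − 2.58X; [B] = 5.16X.
K_c = [B]^2 / ([E]).
Solving K_c = 17.5 for X ∈ (0,1): X = 0.706.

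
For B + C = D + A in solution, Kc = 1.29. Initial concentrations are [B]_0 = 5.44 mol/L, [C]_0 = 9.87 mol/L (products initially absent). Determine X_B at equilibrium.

Let X = conversion of B; extent ξ = 5.44·X mol/L.
Concentrations: [B] = 5.44 − 5.44X; [C] = 9.87 − 5.44X; [D] = 5.44X; [A] = 5.44X.
Kc = [D] [A] / ([B] [C]).
Solving Kc = 1.29 for X ∈ (0,1): X = 0.682.

X = 0.682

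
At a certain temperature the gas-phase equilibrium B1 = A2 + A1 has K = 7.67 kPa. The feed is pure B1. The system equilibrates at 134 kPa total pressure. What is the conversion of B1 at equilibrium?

X = 0.233

Basis: 1 mol B1 initially; let X = conversion of B1. Extent ξ = X.
Moles: n_B1 = 1 − X; n_A2 = X; n_A1 = X.
Summing: n_T = 1 + X.
With p_i = (n_i/n_T)P, K = p_A2 p_A1 / (p_B1).
This yields a degree-2 equation in X; solving on (0,1), X = 0.233.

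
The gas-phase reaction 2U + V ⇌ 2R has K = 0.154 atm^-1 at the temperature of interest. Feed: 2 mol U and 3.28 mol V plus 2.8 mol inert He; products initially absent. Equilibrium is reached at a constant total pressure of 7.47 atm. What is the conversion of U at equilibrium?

Basis: 2 mol U initially; let X = conversion of U. Extent ξ = X.
Species balance: n_U = 2 − 2X; n_V = 3.28 − X; n_R = 2X; n_I = 2.8 (inert).
Summing: n_T = 8.08 − X.
With p_i = (n_i/n_T)P, K = p_R^2 / (p_U^2 p_V).
This yields a degree-3 equation in X; solving on (0,1), X = 0.397.

X = 0.397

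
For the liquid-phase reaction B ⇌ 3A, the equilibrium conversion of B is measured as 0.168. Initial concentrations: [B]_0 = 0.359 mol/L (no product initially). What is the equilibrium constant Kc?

Let X = conversion of B.
Concentrations: [B] = 0.359 − 0.359X; [A] = 1.08X.
At X = 0.168: [B] = 0.299, [A] = 0.181.
Kc = [A]^3 / ([B]) = 0.0198 (mol/L)^2.

Kc = 0.0198 (mol/L)^2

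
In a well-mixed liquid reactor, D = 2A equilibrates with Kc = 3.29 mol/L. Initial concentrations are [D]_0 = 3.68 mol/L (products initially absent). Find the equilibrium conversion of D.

Let X = conversion of D; extent ξ = 3.68·X mol/L.
Concentrations: [D] = 3.68 − 3.68X; [A] = 7.36X.
Kc = [A]^2 / ([D]).
Equating to 3.29 mol/L: the physical root is X = 0.374.

X = 0.374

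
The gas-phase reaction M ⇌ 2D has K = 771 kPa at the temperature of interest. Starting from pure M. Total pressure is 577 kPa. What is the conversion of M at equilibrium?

X = 0.500

Take 1 mol M as basis and let X be its fractional conversion, so ξ = X.
Species balance: n_M = 1 − X; n_D = 2X.
Total moles n_T = 1 + X.
y_i = n_i/n_T, p_i = y_i·P. K = p_D^2 / (p_M).
Equating to 771 kPa and solving on 0 < X < 1: X = 0.500.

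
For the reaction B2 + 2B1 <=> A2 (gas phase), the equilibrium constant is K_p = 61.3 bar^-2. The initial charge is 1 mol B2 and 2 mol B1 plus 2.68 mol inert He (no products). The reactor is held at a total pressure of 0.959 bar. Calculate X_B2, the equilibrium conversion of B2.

X = 0.621

Basis: 1 mol B2 initially; let X = conversion of B2. Extent ξ = X.
Mole table: n_B2 = 1 − X; n_B1 = 2 − 2X; n_A2 = X; n_I = 2.68 (inert).
n_T = Σnᵢ = 5.68 − 2X.
With p_i = (n_i/n_T)P, K_p = p_A2 / (p_B2 p_B1^2).
Setting this equal to 61.3 bar^-2 and taking the physical root (0 < X < 1) gives X = 0.621.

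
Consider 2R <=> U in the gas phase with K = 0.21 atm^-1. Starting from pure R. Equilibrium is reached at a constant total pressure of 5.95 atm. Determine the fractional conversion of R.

Let X = conversion of R (basis 1 mol R); extent of reaction ξ = 0.5X.
At extent ξ: n_R = 1 − X; n_U = 0.5X.
Total moles n_T = 1 − 0.5X.
With p_i = (n_i/n_T)P, K = p_U / (p_R^2).
Equating to 0.21 atm^-1 and solving on 0 < X < 1: X = 0.592.

X = 0.592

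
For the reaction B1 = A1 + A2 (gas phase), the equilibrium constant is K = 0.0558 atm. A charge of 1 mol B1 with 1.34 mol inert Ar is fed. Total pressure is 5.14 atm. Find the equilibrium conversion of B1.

Let X = conversion of B1 (basis 1 mol B1); extent of reaction ξ = X.
Moles: n_B1 = 1 − X; n_A1 = X; n_A2 = X; n_I = 1.34 (inert).
Summing: n_T = 2.34 + X.
Mole fractions y_i = n_i/n_T; K = p_A1 p_A2 / (p_B1) with p_i = y_i·P.
Substituting and setting equal to 0.0558 atm gives a polynomial in X; the root in (0,1) is X = 0.151.

X = 0.151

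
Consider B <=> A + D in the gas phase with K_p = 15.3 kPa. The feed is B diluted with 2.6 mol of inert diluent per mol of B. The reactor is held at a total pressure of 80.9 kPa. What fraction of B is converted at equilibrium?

Basis: 1 mol B initially; let X = conversion of B. Extent ξ = X.
At extent ξ: n_B = 1 − X; n_A = X; n_D = X; n_I = 2.6 (inert).
Summing: n_T = 3.6 + X.
With p_i = (n_i/n_T)P, K_p = p_A p_D / (p_B).
Setting this equal to 15.3 kPa and taking the physical root (0 < X < 1) gives X = 0.578.

X = 0.578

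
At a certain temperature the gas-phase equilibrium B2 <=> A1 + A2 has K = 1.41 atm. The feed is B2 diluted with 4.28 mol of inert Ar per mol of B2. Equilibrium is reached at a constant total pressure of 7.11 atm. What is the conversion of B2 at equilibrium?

Basis: 1 mol B2 initially; let X = conversion of B2. Extent ξ = X.
Species balance: n_B2 = 1 − X; n_A1 = X; n_A2 = X; n_I = 4.28 (inert).
Total moles n_T = 5.28 + X.
With p_i = (n_i/n_T)P, K = p_A1 p_A2 / (p_B2).
This yields a degree-2 equation in X; solving on (0,1), X = 0.645.

X = 0.645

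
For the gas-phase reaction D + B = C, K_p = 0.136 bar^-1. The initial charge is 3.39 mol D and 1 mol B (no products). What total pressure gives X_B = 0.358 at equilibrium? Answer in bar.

P = 5.45 bar

Take 1 mol B as basis and let X be its fractional conversion, so ξ = X.
Moles: n_D = 3.39 − X; n_B = 1 − X; n_C = X.
Summing: n_T = 4.39 − X.
K_p = p_C / (p_D p_B) with p_i = (n_i/n_T)·P.
At X = 0.358: the mole-fraction product g(X) = Π y_i^ν_i = 0.7415. Since K_p = g(X)·P^{-1}, P = (g/K_p)^(1/1) = (0.7415/0.136)^(1/1) = 5.45 bar.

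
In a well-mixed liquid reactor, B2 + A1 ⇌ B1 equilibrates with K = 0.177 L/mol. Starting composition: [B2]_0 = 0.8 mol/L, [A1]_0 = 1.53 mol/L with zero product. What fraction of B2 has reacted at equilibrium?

X = 0.196

Let X = conversion of B2; extent ξ = 0.8·X mol/L.
Concentrations: [B2] = 0.8 − 0.8X; [A1] = 1.53 − 0.8X; [B1] = 0.8X.
K = [B1] / ([B2] [A1]).
Solving K = 0.177 for X ∈ (0,1): X = 0.196.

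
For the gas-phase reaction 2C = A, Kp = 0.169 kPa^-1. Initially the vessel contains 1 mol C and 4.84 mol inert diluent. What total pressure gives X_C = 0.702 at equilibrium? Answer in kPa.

Basis: 1 mol C initially; let X = conversion of C. Extent ξ = 0.5X.
Mole table: n_C = 1 − X; n_A = 0.5X; n_I = 4.84 (inert).
Summing: n_T = 5.84 − 0.5X.
Kp = p_A / (p_C^2) with p_i = (n_i/n_T)·P.
At X = 0.702: the mole-fraction product g(X) = Π y_i^ν_i = 21.7. Since Kp = g(X)·P^{-1}, P = (g/Kp)^(1/1) = (21.7/0.169)^(1/1) = 128 kPa.

P = 128 kPa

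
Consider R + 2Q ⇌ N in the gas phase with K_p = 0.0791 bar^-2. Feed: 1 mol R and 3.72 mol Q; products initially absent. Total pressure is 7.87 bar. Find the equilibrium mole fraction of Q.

Basis: 1 mol R initially; let X = conversion of R. Extent ξ = X.
Mole table: n_R = 1 − X; n_Q = 3.72 − 2X; n_N = X.
Total moles n_T = 4.72 − 2X.
With p_i = (n_i/n_T)P, K_p = p_N / (p_R p_Q^2).
Substituting and setting equal to 0.0791 bar^-2 gives a polynomial in X; the root in (0,1) is X = 0.705.
Then n_Q = 2.31, n_T = 3.31, so y_Q = 0.698.

y_Q = 0.698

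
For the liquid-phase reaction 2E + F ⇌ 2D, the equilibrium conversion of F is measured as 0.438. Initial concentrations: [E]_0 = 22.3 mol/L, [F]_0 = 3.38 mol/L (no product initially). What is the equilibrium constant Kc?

Let X = conversion of F.
Concentrations: [E] = 22.3 − 6.76X; [F] = 3.38 − 3.38X; [D] = 6.76X.
At X = 0.438: [E] = 19.3, [F] = 1.9, [D] = 2.96.
Kc = [D]^2 / ([E]^2 [F]) = 0.0123 L/mol.

Kc = 0.0123 L/mol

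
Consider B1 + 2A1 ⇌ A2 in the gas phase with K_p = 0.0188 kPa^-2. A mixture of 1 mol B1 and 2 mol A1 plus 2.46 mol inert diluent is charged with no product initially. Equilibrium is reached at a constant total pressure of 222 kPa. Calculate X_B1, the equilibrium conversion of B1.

X = 0.852

Take 1 mol B1 as basis and let X be its fractional conversion, so ξ = X.
At extent ξ: n_B1 = 1 − X; n_A1 = 2 − 2X; n_A2 = X; n_I = 2.46 (inert).
n_T = Σnᵢ = 5.46 − 2X.
With p_i = (n_i/n_T)P, K_p = p_A2 / (p_B1 p_A1^2).
Setting this equal to 0.0188 kPa^-2 and taking the physical root (0 < X < 1) gives X = 0.852.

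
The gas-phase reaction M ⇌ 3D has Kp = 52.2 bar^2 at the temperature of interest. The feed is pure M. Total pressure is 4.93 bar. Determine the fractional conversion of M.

X = 0.541

Let X = conversion of M (basis 1 mol M); extent of reaction ξ = X.
At extent ξ: n_M = 1 − X; n_D = 3X.
Summing: n_T = 1 + 2X.
With p_i = (n_i/n_T)P, Kp = p_D^3 / (p_M).
Substituting and setting equal to 52.2 bar^2 gives a polynomial in X; the root in (0,1) is X = 0.541.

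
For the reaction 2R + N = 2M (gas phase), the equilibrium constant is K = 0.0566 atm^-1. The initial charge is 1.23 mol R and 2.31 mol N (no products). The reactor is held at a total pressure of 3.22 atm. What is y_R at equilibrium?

y_R = 0.271

Take 1.23 mol R as basis and let X be its fractional conversion, so ξ = 0.615X.
Moles: n_R = 1.23 − 1.23X; n_N = 2.31 − 0.615X; n_M = 1.23X.
Total moles n_T = 3.54 − 0.615X.
With p_i = (n_i/n_T)P, K = p_M^2 / (p_R^2 p_N).
Setting this equal to 0.0566 atm^-1 and taking the physical root (0 < X < 1) gives X = 0.254.
Then n_R = 0.918, n_T = 3.38, so y_R = 0.271.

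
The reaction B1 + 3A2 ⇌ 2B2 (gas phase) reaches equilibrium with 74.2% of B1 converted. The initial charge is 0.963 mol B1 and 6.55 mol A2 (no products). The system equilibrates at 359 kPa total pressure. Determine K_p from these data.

K_p = 2.76e-05 kPa^-2

Let X = conversion of B1 (basis 0.963 mol B1); extent of reaction ξ = 0.963X.
At extent ξ: n_B1 = 0.963 − 0.963X; n_A2 = 6.55 − 2.89X; n_B2 = 1.93X.
Total moles n_T = 7.51 − 1.93X.
At X = 0.742: n_B1 = 0.248, n_A2 = 4.41, n_B2 = 1.43, n_T = 6.08.
p_i = (n_i/n_T)·P. K_p = p_B2^2 / (p_B1 p_A2^3) = 2.76e-05 kPa^-2.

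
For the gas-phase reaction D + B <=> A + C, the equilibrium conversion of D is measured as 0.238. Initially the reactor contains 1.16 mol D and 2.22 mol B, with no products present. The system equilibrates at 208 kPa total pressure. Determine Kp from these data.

Take 1.16 mol D as basis and let X be its fractional conversion, so ξ = 1.16X.
Mole table: n_D = 1.16 − 1.16X; n_B = 2.22 − 1.16X; n_A = 1.16X; n_C = 1.16X.
n_T stays at 3.38 (no change in mole number).
At X = 0.238: n_D = 0.884, n_B = 1.94, n_A = 0.276, n_C = 0.276, n_T = 3.38.
p_i = (n_i/n_T)·P. Kp = p_A p_C / (p_D p_B) = 0.0444.

Kp = 0.0444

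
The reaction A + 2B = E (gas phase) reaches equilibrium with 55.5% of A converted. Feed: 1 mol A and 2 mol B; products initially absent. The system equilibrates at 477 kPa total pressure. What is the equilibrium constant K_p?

Let X = conversion of A (basis 1 mol A); extent of reaction ξ = X.
Species balance: n_A = 1 − X; n_B = 2 − 2X; n_E = X.
Summing: n_T = 3 − 2X.
At X = 0.555: n_A = 0.445, n_B = 0.89, n_E = 0.555, n_T = 1.89.
p_i = (n_i/n_T)·P. K_p = p_E / (p_A p_B^2) = 2.47e-05 kPa^-2.

K_p = 2.47e-05 kPa^-2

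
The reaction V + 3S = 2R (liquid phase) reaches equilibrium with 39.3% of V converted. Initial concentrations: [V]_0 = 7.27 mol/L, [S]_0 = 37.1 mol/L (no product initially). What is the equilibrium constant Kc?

Let X = conversion of V.
Concentrations: [V] = 7.27 − 7.27X; [S] = 37.1 − 21.8X; [R] = 14.5X.
At X = 0.393: [V] = 4.41, [S] = 28.5, [R] = 5.71.
Kc = [R]^2 / ([V] [S]^3) = 0.000319 (mol/L)^-2.

Kc = 0.000319 (mol/L)^-2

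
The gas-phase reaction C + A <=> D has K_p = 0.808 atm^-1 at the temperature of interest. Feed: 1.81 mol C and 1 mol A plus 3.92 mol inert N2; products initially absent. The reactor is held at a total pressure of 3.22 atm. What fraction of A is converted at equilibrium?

X = 0.371

Take 1 mol A as basis and let X be its fractional conversion, so ξ = X.
Species balance: n_C = 1.81 − X; n_A = 1 − X; n_D = X; n_I = 3.92 (inert).
Summing: n_T = 6.73 − X.
With p_i = (n_i/n_T)P, K_p = p_D / (p_C p_A).
Substituting and setting equal to 0.808 atm^-1 gives a polynomial in X; the root in (0,1) is X = 0.371.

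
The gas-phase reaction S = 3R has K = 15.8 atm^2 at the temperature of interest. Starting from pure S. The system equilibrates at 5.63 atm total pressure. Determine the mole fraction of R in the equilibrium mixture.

y_R = 0.589

Let X = conversion of S (basis 1 mol S); extent of reaction ξ = X.
At extent ξ: n_S = 1 − X; n_R = 3X.
Total moles n_T = 1 + 2X.
Mole fractions y_i = n_i/n_T; K = p_R^3 / (p_S) with p_i = y_i·P.
Setting this equal to 15.8 atm^2 and taking the physical root (0 < X < 1) gives X = 0.324.
Then n_R = 0.971, n_T = 1.65, so y_R = 0.589.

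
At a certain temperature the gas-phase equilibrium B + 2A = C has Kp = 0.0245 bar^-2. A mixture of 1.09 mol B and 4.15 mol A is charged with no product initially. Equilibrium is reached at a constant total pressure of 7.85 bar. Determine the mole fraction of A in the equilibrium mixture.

Take 1.09 mol B as basis and let X be its fractional conversion, so ξ = 1.09X.
Moles: n_B = 1.09 − 1.09X; n_A = 4.15 − 2.18X; n_C = 1.09X.
n_T = Σnᵢ = 5.24 − 2.18X.
y_i = n_i/n_T, p_i = y_i·P. Kp = p_C / (p_B p_A^2).
Substituting and setting equal to 0.0245 bar^-2 gives a polynomial in X; the root in (0,1) is X = 0.455.
Then n_A = 3.16, n_T = 4.25, so y_A = 0.743.

y_A = 0.743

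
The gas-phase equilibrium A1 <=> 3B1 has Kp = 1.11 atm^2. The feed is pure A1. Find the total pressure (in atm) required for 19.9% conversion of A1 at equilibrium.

P = 2.86 atm

Basis: 1 mol A1 initially; let X = conversion of A1. Extent ξ = X.
At extent ξ: n_A1 = 1 − X; n_B1 = 3X.
Total moles n_T = 1 + 2X.
Kp = p_B1^3 / (p_A1) with p_i = (n_i/n_T)·P.
At X = 0.199: the mole-fraction product g(X) = Π y_i^ν_i = 0.1359. Since Kp = g(X)·P^{2}, P = (Kp/g)^(1/2) = (1.11/0.1359)^(1/2) = 2.86 atm.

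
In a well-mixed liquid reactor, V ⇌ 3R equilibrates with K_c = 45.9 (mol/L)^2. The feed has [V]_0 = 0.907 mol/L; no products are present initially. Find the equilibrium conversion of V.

Let X = conversion of V; extent ξ = 0.907·X mol/L.
Concentrations: [V] = 0.907 − 0.907X; [R] = 2.72X.
K_c = [R]^3 / ([V]).
Equating to 45.9 (mol/L)^2: the physical root is X = 0.775.

X = 0.775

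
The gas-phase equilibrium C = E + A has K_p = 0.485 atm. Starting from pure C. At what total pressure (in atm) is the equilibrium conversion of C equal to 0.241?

Basis: 1 mol C initially; let X = conversion of C. Extent ξ = X.
At extent ξ: n_C = 1 − X; n_E = X; n_A = X.
n_T = Σnᵢ = 1 + X.
K_p = p_E p_A / (p_C) with p_i = (n_i/n_T)·P.
At X = 0.241: the mole-fraction product g(X) = Π y_i^ν_i = 0.06166. Since K_p = g(X)·P^{1}, P = (K_p/g)^(1/1) = (0.485/0.06166)^(1/1) = 7.87 atm.

P = 7.87 atm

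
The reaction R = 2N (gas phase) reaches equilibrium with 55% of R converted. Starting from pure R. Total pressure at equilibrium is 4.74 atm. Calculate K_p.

K_p = 8.22 atm

Let X = conversion of R (basis 1 mol R); extent of reaction ξ = X.
At extent ξ: n_R = 1 − X; n_N = 2X.
Summing: n_T = 1 + X.
At X = 0.55: n_R = 0.45, n_N = 1.1, n_T = 1.55.
p_i = (n_i/n_T)·P. K_p = p_N^2 / (p_R) = 8.22 atm.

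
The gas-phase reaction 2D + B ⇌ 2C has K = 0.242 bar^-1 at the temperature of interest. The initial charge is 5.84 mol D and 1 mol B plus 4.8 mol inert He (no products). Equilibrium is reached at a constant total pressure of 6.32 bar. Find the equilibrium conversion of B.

X = 0.571

Basis: 1 mol B initially; let X = conversion of B. Extent ξ = X.
Moles: n_D = 5.84 − 2X; n_B = 1 − X; n_C = 2X; n_I = 4.8 (inert).
n_T = Σnᵢ = 11.6 − X.
y_i = n_i/n_T, p_i = y_i·P. K = p_C^2 / (p_D^2 p_B).
Setting this equal to 0.242 bar^-1 and taking the physical root (0 < X < 1) gives X = 0.571.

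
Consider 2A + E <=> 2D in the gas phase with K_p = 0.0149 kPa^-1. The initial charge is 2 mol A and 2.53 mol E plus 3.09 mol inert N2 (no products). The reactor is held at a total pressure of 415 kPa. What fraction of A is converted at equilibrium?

X = 0.567

Let X = conversion of A (basis 2 mol A); extent of reaction ξ = X.
At extent ξ: n_A = 2 − 2X; n_E = 2.53 − X; n_D = 2X; n_I = 3.09 (inert).
Summing: n_T = 7.62 − X.
With p_i = (n_i/n_T)P, K_p = p_D^2 / (p_A^2 p_E).
Substituting and setting equal to 0.0149 kPa^-1 gives a polynomial in X; the root in (0,1) is X = 0.567.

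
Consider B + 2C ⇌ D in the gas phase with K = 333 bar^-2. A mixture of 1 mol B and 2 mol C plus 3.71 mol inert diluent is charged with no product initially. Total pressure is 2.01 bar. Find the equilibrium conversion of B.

Let X = conversion of B (basis 1 mol B); extent of reaction ξ = X.
Moles: n_B = 1 − X; n_C = 2 − 2X; n_D = X; n_I = 3.71 (inert).
n_T = Σnᵢ = 6.71 − 2X.
Mole fractions y_i = n_i/n_T; K = p_D / (p_B p_C^2) with p_i = y_i·P.
This yields a degree-3 equation in X; solving on (0,1), X = 0.842.

X = 0.842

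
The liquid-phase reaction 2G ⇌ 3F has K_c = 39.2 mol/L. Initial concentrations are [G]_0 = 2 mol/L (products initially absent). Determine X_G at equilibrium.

Let X = conversion of G; extent ξ = 2X/2 mol/L.
Concentrations: [G] = 2 − 2X; [F] = 3X.
K_c = [F]^3 / ([G]^2).
Equating to 39.2 mol/L: the physical root is X = 0.737.

X = 0.737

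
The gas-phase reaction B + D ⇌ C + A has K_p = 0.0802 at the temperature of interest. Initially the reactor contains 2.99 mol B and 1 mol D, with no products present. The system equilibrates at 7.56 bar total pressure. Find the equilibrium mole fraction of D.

y_D = 0.159

Take 1 mol D as basis and let X be its fractional conversion, so ξ = X.
Species balance: n_B = 2.99 − X; n_D = 1 − X; n_C = X; n_A = X.
n_T stays at 3.99 (no change in mole number).
y_i = n_i/n_T, p_i = y_i·P. K_p = p_C p_A / (p_B p_D).
Setting this equal to 0.0802 and taking the physical root (0 < X < 1) gives X = 0.365.
Then n_D = 0.635, n_T = 3.99, so y_D = 0.159.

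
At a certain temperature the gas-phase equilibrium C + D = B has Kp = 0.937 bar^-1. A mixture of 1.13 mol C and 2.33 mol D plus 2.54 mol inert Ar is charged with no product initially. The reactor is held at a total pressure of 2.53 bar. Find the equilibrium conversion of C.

Let X = conversion of C (basis 1.13 mol C); extent of reaction ξ = 1.13X.
At extent ξ: n_C = 1.13 − 1.13X; n_D = 2.33 − 1.13X; n_B = 1.13X; n_I = 2.54 (inert).
Total moles n_T = 6 − 1.13X.
y_i = n_i/n_T, p_i = y_i·P. Kp = p_B / (p_C p_D).
This yields a degree-2 equation in X; solving on (0,1), X = 0.441.

X = 0.441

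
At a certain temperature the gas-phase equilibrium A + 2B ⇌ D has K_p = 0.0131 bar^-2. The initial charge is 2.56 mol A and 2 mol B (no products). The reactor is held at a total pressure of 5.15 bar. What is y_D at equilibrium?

y_D = 0.032

Let X = conversion of B (basis 2 mol B); extent of reaction ξ = X.
Mole table: n_A = 2.56 − X; n_B = 2 − 2X; n_D = X.
n_T = Σnᵢ = 4.56 − 2X.
With p_i = (n_i/n_T)P, K_p = p_D / (p_A p_B^2).
Setting this equal to 0.0131 bar^-2 and taking the physical root (0 < X < 1) gives X = 0.137.
Then n_D = 0.137, n_T = 4.29, so y_D = 0.032.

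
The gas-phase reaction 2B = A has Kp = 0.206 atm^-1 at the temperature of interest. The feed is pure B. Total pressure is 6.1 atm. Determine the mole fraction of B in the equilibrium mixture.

y_B = 0.579

Take 1 mol B as basis and let X be its fractional conversion, so ξ = 0.5X.
Species balance: n_B = 1 − X; n_A = 0.5X.
Summing: n_T = 1 − 0.5X.
With p_i = (n_i/n_T)P, Kp = p_A / (p_B^2).
This yields a degree-2 equation in X; solving on (0,1), X = 0.593.
Then n_B = 0.407, n_T = 0.704, so y_B = 0.579.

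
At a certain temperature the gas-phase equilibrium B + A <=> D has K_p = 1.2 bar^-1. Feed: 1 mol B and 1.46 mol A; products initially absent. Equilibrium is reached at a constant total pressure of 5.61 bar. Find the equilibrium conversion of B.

X = 0.738

Let X = conversion of B (basis 1 mol B); extent of reaction ξ = X.
Mole table: n_B = 1 − X; n_A = 1.46 − X; n_D = X.
Total moles n_T = 2.46 − X.
y_i = n_i/n_T, p_i = y_i·P. K_p = p_D / (p_B p_A).
Equating to 1.2 bar^-1 and solving on 0 < X < 1: X = 0.738.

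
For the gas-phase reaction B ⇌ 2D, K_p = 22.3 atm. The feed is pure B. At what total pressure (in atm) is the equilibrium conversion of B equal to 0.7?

Basis: 1 mol B initially; let X = conversion of B. Extent ξ = X.
Moles: n_B = 1 − X; n_D = 2X.
n_T = Σnᵢ = 1 + X.
K_p = p_D^2 / (p_B) with p_i = (n_i/n_T)·P.
At X = 0.7: the mole-fraction product g(X) = Π y_i^ν_i = 3.843. Since K_p = g(X)·P^{1}, P = (K_p/g)^(1/1) = (22.3/3.843)^(1/1) = 5.8 atm.

P = 5.8 atm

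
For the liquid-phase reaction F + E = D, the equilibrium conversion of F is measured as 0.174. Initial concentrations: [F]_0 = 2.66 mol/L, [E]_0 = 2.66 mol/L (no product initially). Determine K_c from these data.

K_c = 0.0959 L/mol

Let X = conversion of F.
Concentrations: [F] = 2.66 − 2.66X; [E] = 2.66 − 2.66X; [D] = 2.66X.
At X = 0.174: [F] = 2.2, [E] = 2.2, [D] = 0.463.
K_c = [D] / ([F] [E]) = 0.0959 L/mol.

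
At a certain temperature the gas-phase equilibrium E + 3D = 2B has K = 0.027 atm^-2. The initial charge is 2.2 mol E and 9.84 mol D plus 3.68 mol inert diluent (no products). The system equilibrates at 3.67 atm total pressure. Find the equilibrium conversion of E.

Let X = conversion of E (basis 2.2 mol E); extent of reaction ξ = 2.2X.
Species balance: n_E = 2.2 − 2.2X; n_D = 9.84 − 6.6X; n_B = 4.4X; n_I = 3.68 (inert).
n_T = Σnᵢ = 15.7 − 4.4X.
With p_i = (n_i/n_T)P, K = p_B^2 / (p_E p_D^3).
Substituting and setting equal to 0.027 atm^-2 gives a polynomial in X; the root in (0,1) is X = 0.272.

X = 0.272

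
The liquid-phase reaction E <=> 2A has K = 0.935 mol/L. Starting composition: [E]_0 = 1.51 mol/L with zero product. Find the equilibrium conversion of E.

X = 0.324

Let X = conversion of E; extent ξ = 1.51·X mol/L.
Concentrations: [E] = 1.51 − 1.51X; [A] = 3.02X.
K = [A]^2 / ([E]).
Equating to 0.935 mol/L: the physical root is X = 0.324.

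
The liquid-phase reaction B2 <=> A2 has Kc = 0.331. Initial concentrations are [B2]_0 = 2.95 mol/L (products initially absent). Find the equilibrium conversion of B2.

Let X = conversion of B2; extent ξ = 2.95·X mol/L.
Concentrations: [B2] = 2.95 − 2.95X; [A2] = 2.95X.
Kc = [A2] / ([B2]).
Equating to 0.331: the physical root is X = 0.249.

X = 0.249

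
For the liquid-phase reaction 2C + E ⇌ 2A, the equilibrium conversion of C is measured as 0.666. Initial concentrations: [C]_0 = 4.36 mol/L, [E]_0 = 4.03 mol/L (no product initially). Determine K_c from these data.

Let X = conversion of C.
Concentrations: [C] = 4.36 − 4.36X; [E] = 4.03 − 2.18X; [A] = 4.36X.
At X = 0.666: [C] = 1.46, [E] = 2.58, [A] = 2.9.
K_c = [A]^2 / ([C]^2 [E]) = 1.54 L/mol.

K_c = 1.54 L/mol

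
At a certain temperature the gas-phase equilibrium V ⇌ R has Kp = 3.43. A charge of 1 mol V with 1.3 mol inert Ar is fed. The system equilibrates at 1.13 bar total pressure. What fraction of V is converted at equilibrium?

X = 0.774

Take 1 mol V as basis and let X be its fractional conversion, so ξ = X.
Mole table: n_V = 1 − X; n_R = X; n_I = 1.3 (inert).
n_T stays at 2.3 (no change in mole number).
y_i = n_i/n_T, p_i = y_i·P. Kp = p_R / (p_V).
This yields a degree-1 equation in X; solving on (0,1), X = 0.774.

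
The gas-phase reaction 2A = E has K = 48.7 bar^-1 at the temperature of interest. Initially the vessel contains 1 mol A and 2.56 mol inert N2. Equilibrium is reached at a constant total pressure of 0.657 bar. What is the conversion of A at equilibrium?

Basis: 1 mol A initially; let X = conversion of A. Extent ξ = 0.5X.
Moles: n_A = 1 − X; n_E = 0.5X; n_I = 2.56 (inert).
Summing: n_T = 3.56 − 0.5X.
Mole fractions y_i = n_i/n_T; K = p_E / (p_A^2) with p_i = y_i·P.
Setting this equal to 48.7 bar^-1 and taking the physical root (0 < X < 1) gives X = 0.801.

X = 0.801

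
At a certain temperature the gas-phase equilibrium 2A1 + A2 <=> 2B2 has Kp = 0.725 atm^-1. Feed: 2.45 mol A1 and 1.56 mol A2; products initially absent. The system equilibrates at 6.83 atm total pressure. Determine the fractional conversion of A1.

Take 2.45 mol A1 as basis and let X be its fractional conversion, so ξ = 1.23X.
Species balance: n_A1 = 2.45 − 2.45X; n_A2 = 1.56 − 1.23X; n_B2 = 2.45X.
Total moles n_T = 4.01 − 1.23X.
With p_i = (n_i/n_T)P, Kp = p_B2^2 / (p_A1^2 p_A2).
Substituting and setting equal to 0.725 atm^-1 gives a polynomial in X; the root in (0,1) is X = 0.536.

X = 0.536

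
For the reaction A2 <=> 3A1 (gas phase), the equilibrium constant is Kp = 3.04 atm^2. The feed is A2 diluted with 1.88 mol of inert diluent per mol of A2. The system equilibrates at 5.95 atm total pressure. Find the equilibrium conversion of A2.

X = 0.300

Take 1 mol A2 as basis and let X be its fractional conversion, so ξ = X.
Mole table: n_A2 = 1 − X; n_A1 = 3X; n_I = 1.88 (inert).
Summing: n_T = 2.88 + 2X.
y_i = n_i/n_T, p_i = y_i·P. Kp = p_A1^3 / (p_A2).
Substituting and setting equal to 3.04 atm^2 gives a polynomial in X; the root in (0,1) is X = 0.300.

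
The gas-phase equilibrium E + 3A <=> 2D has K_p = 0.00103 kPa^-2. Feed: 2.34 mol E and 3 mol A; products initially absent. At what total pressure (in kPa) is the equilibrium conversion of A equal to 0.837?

P = 456 kPa

Let X = conversion of A (basis 3 mol A); extent of reaction ξ = X.
Moles: n_E = 2.34 − X; n_A = 3 − 3X; n_D = 2X.
Total moles n_T = 5.34 − 2X.
K_p = p_D^2 / (p_E p_A^3) with p_i = (n_i/n_T)·P.
At X = 0.837: the mole-fraction product g(X) = Π y_i^ν_i = 214.3. Since K_p = g(X)·P^{-2}, P = (g/K_p)^(1/2) = (214.3/0.00103)^(1/2) = 456 kPa.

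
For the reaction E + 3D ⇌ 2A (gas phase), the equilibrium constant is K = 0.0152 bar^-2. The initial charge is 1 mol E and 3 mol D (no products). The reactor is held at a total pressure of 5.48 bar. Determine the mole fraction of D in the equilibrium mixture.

y_D = 0.633

Let X = conversion of E (basis 1 mol E); extent of reaction ξ = X.
Species balance: n_E = 1 − X; n_D = 3 − 3X; n_A = 2X.
Total moles n_T = 4 − 2X.
With p_i = (n_i/n_T)P, K = p_A^2 / (p_E p_D^3).
Setting this equal to 0.0152 bar^-2 and taking the physical root (0 < X < 1) gives X = 0.270.
Then n_D = 2.19, n_T = 3.46, so y_D = 0.633.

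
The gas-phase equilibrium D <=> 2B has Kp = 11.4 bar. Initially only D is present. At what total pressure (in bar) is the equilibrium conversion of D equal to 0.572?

Basis: 1 mol D initially; let X = conversion of D. Extent ξ = X.
Species balance: n_D = 1 − X; n_B = 2X.
Summing: n_T = 1 + X.
Kp = p_B^2 / (p_D) with p_i = (n_i/n_T)·P.
At X = 0.572: the mole-fraction product g(X) = Π y_i^ν_i = 1.945. Since Kp = g(X)·P^{1}, P = (Kp/g)^(1/1) = (11.4/1.945)^(1/1) = 5.86 bar.

P = 5.86 bar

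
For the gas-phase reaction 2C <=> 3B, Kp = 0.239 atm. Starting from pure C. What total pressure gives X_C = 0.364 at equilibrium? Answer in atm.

Basis: 1 mol C initially; let X = conversion of C. Extent ξ = 0.5X.
Mole table: n_C = 1 − X; n_B = 1.5X.
Total moles n_T = 1 + 0.5X.
Kp = p_B^3 / (p_C^2) with p_i = (n_i/n_T)·P.
At X = 0.364: the mole-fraction product g(X) = Π y_i^ν_i = 0.3404. Since Kp = g(X)·P^{1}, P = (Kp/g)^(1/1) = (0.239/0.3404)^(1/1) = 0.702 atm.

P = 0.702 atm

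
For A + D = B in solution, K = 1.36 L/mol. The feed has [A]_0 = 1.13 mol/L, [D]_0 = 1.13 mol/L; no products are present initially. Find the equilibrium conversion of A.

Let X = conversion of A; extent ξ = 1.13·X mol/L.
Concentrations: [A] = 1.13 − 1.13X; [D] = 1.13 − 1.13X; [B] = 1.13X.
K = [B] / ([A] [D]).
This equals 1.36 at X = 0.456 (the root in 0 < X < 1).

X = 0.456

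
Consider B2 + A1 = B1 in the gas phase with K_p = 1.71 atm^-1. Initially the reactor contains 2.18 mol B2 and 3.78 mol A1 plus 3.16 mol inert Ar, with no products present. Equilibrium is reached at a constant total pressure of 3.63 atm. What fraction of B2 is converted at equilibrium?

X = 0.655

Take 2.18 mol B2 as basis and let X be its fractional conversion, so ξ = 2.18X.
Mole table: n_B2 = 2.18 − 2.18X; n_A1 = 3.78 − 2.18X; n_B1 = 2.18X; n_I = 3.16 (inert).
n_T = Σnᵢ = 9.12 − 2.18X.
With p_i = (n_i/n_T)P, K_p = p_B1 / (p_B2 p_A1).
Substituting and setting equal to 1.71 atm^-1 gives a polynomial in X; the root in (0,1) is X = 0.655.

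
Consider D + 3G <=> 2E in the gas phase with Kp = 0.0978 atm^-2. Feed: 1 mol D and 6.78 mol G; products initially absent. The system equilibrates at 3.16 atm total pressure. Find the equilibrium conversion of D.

Let X = conversion of D (basis 1 mol D); extent of reaction ξ = X.
Moles: n_D = 1 − X; n_G = 6.78 − 3X; n_E = 2X.
n_T = Σnᵢ = 7.78 − 2X.
y_i = n_i/n_T, p_i = y_i·P. Kp = p_E^2 / (p_D p_G^3).
Setting this equal to 0.0978 atm^-2 and taking the physical root (0 < X < 1) gives X = 0.563.

X = 0.563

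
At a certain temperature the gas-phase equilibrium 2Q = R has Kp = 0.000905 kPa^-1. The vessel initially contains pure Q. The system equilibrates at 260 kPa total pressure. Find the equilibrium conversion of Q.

X = 0.282

Basis: 1 mol Q initially; let X = conversion of Q. Extent ξ = 0.5X.
Mole table: n_Q = 1 − X; n_R = 0.5X.
Summing: n_T = 1 − 0.5X.
With p_i = (n_i/n_T)P, Kp = p_R / (p_Q^2).
Equating to 0.000905 kPa^-1 and solving on 0 < X < 1: X = 0.282.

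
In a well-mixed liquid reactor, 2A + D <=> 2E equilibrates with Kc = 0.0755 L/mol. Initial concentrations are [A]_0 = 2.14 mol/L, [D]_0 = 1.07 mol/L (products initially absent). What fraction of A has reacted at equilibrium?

Let X = conversion of A; extent ξ = 2.14X/2 mol/L.
Concentrations: [A] = 2.14 − 2.14X; [D] = 1.07 − 1.07X; [E] = 2.14X.
Kc = [E]^2 / ([A]^2 [D]).
Solving Kc = 0.0755 for X ∈ (0,1): X = 0.202.

X = 0.202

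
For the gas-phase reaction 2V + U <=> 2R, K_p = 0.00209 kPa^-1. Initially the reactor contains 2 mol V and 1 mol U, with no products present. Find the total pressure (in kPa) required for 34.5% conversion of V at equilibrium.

Take 2 mol V as basis and let X be its fractional conversion, so ξ = X.
Mole table: n_V = 2 − 2X; n_U = 1 − X; n_R = 2X.
Total moles n_T = 3 − X.
K_p = p_R^2 / (p_V^2 p_U) with p_i = (n_i/n_T)·P.
At X = 0.345: the mole-fraction product g(X) = Π y_i^ν_i = 1.125. Since K_p = g(X)·P^{-1}, P = (g/K_p)^(1/1) = (1.125/0.00209)^(1/1) = 538 kPa.

P = 538 kPa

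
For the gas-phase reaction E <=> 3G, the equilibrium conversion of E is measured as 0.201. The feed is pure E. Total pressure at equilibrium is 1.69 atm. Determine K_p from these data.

K_p = 0.399 atm^2

Let X = conversion of E (basis 1 mol E); extent of reaction ξ = X.
Species balance: n_E = 1 − X; n_G = 3X.
n_T = Σnᵢ = 1 + 2X.
At X = 0.201: n_E = 0.799, n_G = 0.603, n_T = 1.4.
p_i = (n_i/n_T)·P. K_p = p_G^3 / (p_E) = 0.399 atm^2.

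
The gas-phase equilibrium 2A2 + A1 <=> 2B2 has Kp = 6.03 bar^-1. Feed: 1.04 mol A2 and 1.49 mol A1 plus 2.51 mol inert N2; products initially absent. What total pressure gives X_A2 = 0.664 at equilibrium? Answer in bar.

P = 2.66 bar

Basis: 1.04 mol A2 initially; let X = conversion of A2. Extent ξ = 0.52X.
At extent ξ: n_A2 = 1.04 − 1.04X; n_A1 = 1.49 − 0.52X; n_B2 = 1.04X; n_I = 2.51 (inert).
n_T = Σnᵢ = 5.04 − 0.52X.
Kp = p_B2^2 / (p_A2^2 p_A1) with p_i = (n_i/n_T)·P.
At X = 0.664: the mole-fraction product g(X) = Π y_i^ν_i = 16.02. Since Kp = g(X)·P^{-1}, P = (g/Kp)^(1/1) = (16.02/6.03)^(1/1) = 2.66 bar.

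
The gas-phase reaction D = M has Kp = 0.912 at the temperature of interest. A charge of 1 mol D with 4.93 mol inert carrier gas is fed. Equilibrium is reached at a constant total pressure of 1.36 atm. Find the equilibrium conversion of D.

X = 0.477

Let X = conversion of D (basis 1 mol D); extent of reaction ξ = X.
Moles: n_D = 1 − X; n_M = X; n_I = 4.93 (inert).
Since Δν = 0, n_T = 5.93 throughout.
With p_i = (n_i/n_T)P, Kp = p_M / (p_D).
Setting this equal to 0.912 and taking the physical root (0 < X < 1) gives X = 0.477.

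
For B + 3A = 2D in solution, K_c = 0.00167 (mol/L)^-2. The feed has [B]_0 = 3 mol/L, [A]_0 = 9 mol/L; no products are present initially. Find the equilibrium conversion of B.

X = 0.203

Let X = conversion of B; extent ξ = 3·X mol/L.
Concentrations: [B] = 3 − 3X; [A] = 9 − 9X; [D] = 6X.
K_c = [D]^2 / ([B] [A]^3).
Equating to 0.00167 (mol/L)^-2: the physical root is X = 0.203.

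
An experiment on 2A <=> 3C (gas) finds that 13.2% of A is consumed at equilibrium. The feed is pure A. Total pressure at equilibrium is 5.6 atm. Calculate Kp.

Kp = 0.0541 atm

Let X = conversion of A (basis 1 mol A); extent of reaction ξ = 0.5X.
At extent ξ: n_A = 1 − X; n_C = 1.5X.
Summing: n_T = 1 + 0.5X.
At X = 0.132: n_A = 0.868, n_C = 0.198, n_T = 1.07.
p_i = (n_i/n_T)·P. Kp = p_C^3 / (p_A^2) = 0.0541 atm.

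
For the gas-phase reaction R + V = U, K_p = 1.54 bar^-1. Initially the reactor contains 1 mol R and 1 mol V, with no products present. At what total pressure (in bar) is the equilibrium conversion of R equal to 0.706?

Take 1 mol R as basis and let X be its fractional conversion, so ξ = X.
Species balance: n_R = 1 − X; n_V = 1 − X; n_U = X.
Summing: n_T = 2 − X.
K_p = p_U / (p_R p_V) with p_i = (n_i/n_T)·P.
At X = 0.706: the mole-fraction product g(X) = Π y_i^ν_i = 10.57. Since K_p = g(X)·P^{-1}, P = (g/K_p)^(1/1) = (10.57/1.54)^(1/1) = 6.86 bar.

P = 6.86 bar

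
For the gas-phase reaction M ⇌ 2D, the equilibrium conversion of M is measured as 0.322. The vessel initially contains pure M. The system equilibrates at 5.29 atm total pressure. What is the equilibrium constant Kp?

Basis: 1 mol M initially; let X = conversion of M. Extent ξ = X.
Species balance: n_M = 1 − X; n_D = 2X.
Summing: n_T = 1 + X.
At X = 0.322: n_M = 0.678, n_D = 0.644, n_T = 1.32.
p_i = (n_i/n_T)·P. Kp = p_D^2 / (p_M) = 2.45 atm.

Kp = 2.45 atm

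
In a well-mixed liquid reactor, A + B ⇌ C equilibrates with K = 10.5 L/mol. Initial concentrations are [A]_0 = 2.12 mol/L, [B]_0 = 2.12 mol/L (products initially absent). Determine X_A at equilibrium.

Let X = conversion of A; extent ξ = 2.12·X mol/L.
Concentrations: [A] = 2.12 − 2.12X; [B] = 2.12 − 2.12X; [C] = 2.12X.
K = [C] / ([A] [B]).
This equals 10.5 at X = 0.809 (the root in 0 < X < 1).

X = 0.809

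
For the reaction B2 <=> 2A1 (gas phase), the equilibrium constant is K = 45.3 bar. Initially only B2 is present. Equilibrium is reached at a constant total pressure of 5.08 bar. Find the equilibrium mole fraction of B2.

y_B2 = 0.092

Take 1 mol B2 as basis and let X be its fractional conversion, so ξ = X.
Species balance: n_B2 = 1 − X; n_A1 = 2X.
Summing: n_T = 1 + X.
With p_i = (n_i/n_T)P, K = p_A1^2 / (p_B2).
Substituting and setting equal to 45.3 bar gives a polynomial in X; the root in (0,1) is X = 0.831.
Then n_B2 = 0.169, n_T = 1.83, so y_B2 = 0.092.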